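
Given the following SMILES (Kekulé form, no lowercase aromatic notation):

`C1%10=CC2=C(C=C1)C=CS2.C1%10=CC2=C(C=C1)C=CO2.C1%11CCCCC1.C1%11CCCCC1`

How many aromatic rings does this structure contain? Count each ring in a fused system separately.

4

The SMILES encodes a six-membered carbon ring with three alternating C=C double bonds, fused to a five-membered ring containing one sulfur and two C=C double bonds; a six-membered carbon ring with three alternating C=C double bonds, fused to a five-membered ring containing one oxygen and two C=C double bonds; a six-membered saturated carbon ring; a six-membered saturated carbon ring.
The fused 6/5-membered bicyclic (with one sulfur) is a single π system with 9 sp² atoms and 10 π electrons from ring double bonds plus a heteroatom lone pair. 10 = 4(2)+2, so the system is aromatic and both rings count as aromatic (benzothiophene).
The fused 6/5-membered bicyclic (with one oxygen) is a single π system with 9 sp² atoms and 10 π electrons from ring double bonds plus a heteroatom lone pair. 10 = 4(2)+2, so the system is aromatic and both rings count as aromatic (benzofuran).
The 6-membered ring has only sp³ atoms, so it is not fully conjugated — not aromatic (cyclohexane).
The second 6-membered ring has only sp³ atoms, so it is not fully conjugated — not aromatic (cyclohexane).
4 of the 6 rings are aromatic. Total: 4.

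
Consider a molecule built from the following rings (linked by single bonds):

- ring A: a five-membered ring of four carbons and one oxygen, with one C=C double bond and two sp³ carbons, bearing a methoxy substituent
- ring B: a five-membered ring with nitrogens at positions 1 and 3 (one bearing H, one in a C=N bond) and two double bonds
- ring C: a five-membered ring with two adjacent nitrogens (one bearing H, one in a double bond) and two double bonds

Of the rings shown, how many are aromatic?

2

Ring A has two sp³ carbons, so it is not fully conjugated — not aromatic (2,3-dihydrofuran).
Ring B is fully conjugated (every ring atom contributes a p orbital); 2 ring double bonds (4 π electrons) plus a heteroatom lone pair (2) give 6 π electrons. Since 6 = 4n+2 (n=1), ring B is aromatic (imidazole).
Ring C is fully conjugated (every ring atom contributes a p orbital); 2 ring double bonds (4 π electrons) plus a heteroatom lone pair (2) give 6 π electrons. 6 = 4(1)+2, so ring C is aromatic (pyrazole).
Aromatic: B, C. Total: 2.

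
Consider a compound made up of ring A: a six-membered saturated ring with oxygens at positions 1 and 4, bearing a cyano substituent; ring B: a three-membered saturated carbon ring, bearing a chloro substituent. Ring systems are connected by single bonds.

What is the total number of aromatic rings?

Ring A has only sp³ atoms, so it is not fully conjugated — not aromatic (1,4-dioxane).
Ring B has only sp³ atoms, so it is not fully conjugated — not aromatic (cyclopropane).
No ring is aromatic. Total: 0.

0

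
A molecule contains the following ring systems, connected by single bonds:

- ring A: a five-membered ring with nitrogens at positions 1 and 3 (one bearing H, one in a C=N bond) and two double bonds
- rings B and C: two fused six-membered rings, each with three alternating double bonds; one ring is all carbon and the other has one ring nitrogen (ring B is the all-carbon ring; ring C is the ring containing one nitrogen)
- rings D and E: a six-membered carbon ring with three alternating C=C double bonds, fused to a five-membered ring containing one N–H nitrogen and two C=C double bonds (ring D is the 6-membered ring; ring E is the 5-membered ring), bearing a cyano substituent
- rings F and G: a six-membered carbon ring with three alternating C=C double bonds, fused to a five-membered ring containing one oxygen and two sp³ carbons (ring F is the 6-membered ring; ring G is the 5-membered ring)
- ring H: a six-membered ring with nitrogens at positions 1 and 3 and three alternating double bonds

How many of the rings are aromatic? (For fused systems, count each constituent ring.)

7

Ring A has a continuous p-orbital overlap around the ring; 2 ring double bonds (4 π electrons) plus a heteroatom lone pair (2) give 6 π electrons. 6 = 4(1)+2, so ring A is aromatic (imidazole).
Rings B and C form a fused bicyclic system (with one nitrogen) with 10 sp² atoms and 10 π electrons from ring double bonds. 10 = 4(2)+2, so the system is aromatic and both rings count as aromatic (quinoline).
Rings D and E form a fused bicyclic system (with one N–H) with 9 sp² atoms and 10 π electrons from ring double bonds plus a heteroatom lone pair. 10 = 4(2)+2, so the system is aromatic and both rings count as aromatic (indole).
Ring F is planar and fully conjugated; 3 ring double bonds give 6 π electrons. 6 = 4(1)+2, so ring F is aromatic (benzene ring).
Ring G has two sp³ carbons, so it is not fully conjugated — not aromatic (oxolane ring).
Ring H has a continuous p-orbital overlap around the ring; 3 ring double bonds give 6 π electrons. That satisfies 4n+2 with n=1, so ring H is aromatic (pyrimidine).
Aromatic: A, B, C, D, E, F, H. Total: 7.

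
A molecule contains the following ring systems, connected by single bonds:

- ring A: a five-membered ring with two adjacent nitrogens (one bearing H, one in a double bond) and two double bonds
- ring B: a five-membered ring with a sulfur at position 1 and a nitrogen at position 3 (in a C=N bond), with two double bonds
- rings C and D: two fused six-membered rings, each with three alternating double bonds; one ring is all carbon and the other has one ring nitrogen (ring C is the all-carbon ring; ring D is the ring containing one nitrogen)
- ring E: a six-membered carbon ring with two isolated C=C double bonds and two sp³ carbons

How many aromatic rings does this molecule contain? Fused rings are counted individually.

Ring A has a continuous p-orbital overlap around the ring; 2 ring double bonds (4 π electrons) plus a heteroatom lone pair (2) give 6 π electrons. Since 6 = 4n+2 (n=1), ring A is aromatic (pyrazole).
Ring B is fully conjugated (every ring atom contributes a p orbital); 2 ring double bonds (4 π electrons) plus a heteroatom lone pair (2) give 6 π electrons. Since 6 = 4n+2 (n=1), ring B is aromatic (thiazole).
Rings C and D form a fused bicyclic system (with one nitrogen) with 10 sp² atoms and 10 π electrons from ring double bonds. 10 = 4(2)+2, so the system is aromatic and both rings count as aromatic (quinoline).
Ring E has two sp³ carbons, so it is not fully conjugated — not aromatic (1,4-cyclohexadiene).
Aromatic: A, B, C, D. Total: 4.

4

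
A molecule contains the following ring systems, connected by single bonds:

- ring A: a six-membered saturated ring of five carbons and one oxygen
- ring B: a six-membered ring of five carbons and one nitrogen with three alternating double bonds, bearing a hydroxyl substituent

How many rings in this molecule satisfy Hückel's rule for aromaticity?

1

Ring A has only sp³ atoms, so it is not fully conjugated — not aromatic (tetrahydropyran).
Ring B has a continuous p-orbital overlap around the ring; 3 ring double bonds give 6 π electrons. 6 = 4(1)+2, so ring B is aromatic (pyridine).
Aromatic: B. Total: 1.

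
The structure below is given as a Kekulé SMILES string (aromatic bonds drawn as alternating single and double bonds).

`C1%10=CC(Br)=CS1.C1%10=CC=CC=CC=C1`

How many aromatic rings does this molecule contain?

1

The SMILES encodes a five-membered ring of four carbons and one sulfur, with two C=C double bonds; an eight-membered carbon ring with four alternating C=C double bonds.
The 5-membered ring with one sulfur is fully conjugated (every ring atom contributes a p orbital); 2 ring double bonds (4 π electrons) plus a heteroatom lone pair (2) give 6 π electrons. 6 = 4(1)+2, so it is aromatic (thiophene).
The 8-membered ring has only sp² ring atoms; a planar conformation would have a fully conjugated π system of 8 electrons. But 8 = 4(2), which is 4n not 4n+2, so it is not aromatic (cyclooctatetraene) — cyclooctatetraene distorts into a non-planar tub to avoid antiaromaticity.
1 of the 2 rings is aromatic. Total: 1.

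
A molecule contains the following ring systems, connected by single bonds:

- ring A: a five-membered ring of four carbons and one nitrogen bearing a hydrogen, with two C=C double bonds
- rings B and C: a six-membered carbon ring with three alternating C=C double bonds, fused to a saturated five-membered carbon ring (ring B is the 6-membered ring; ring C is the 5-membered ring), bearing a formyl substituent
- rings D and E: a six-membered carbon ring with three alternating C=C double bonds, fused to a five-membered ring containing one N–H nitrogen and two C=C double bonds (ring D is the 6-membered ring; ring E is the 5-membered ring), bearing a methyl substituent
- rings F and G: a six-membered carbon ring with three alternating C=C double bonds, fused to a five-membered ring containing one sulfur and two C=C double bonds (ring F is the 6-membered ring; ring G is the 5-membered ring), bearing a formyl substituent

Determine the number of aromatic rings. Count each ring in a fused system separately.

Ring A has a continuous p-orbital overlap around the ring; 2 ring double bonds (4 π electrons) plus a heteroatom lone pair (2) give 6 π electrons. Since 6 = 4n+2 (n=1), ring A is aromatic (pyrrole).
Ring B is planar and fully conjugated; 3 ring double bonds give 6 π electrons. Since 6 = 4n+2 (n=1), ring B is aromatic (benzene ring).
Ring C has three sp³ carbons, so it is not fully conjugated — not aromatic (cyclopentane ring).
Rings D and E form a fused bicyclic system (with one N–H) with 9 sp² atoms and 10 π electrons from ring double bonds plus a heteroatom lone pair. 10 = 4(2)+2, so the system is aromatic and both rings count as aromatic (indole).
Rings F and G form a fused bicyclic system (with one sulfur) with 9 sp² atoms and 10 π electrons from ring double bonds plus a heteroatom lone pair. 10 = 4(2)+2, so the system is aromatic and both rings count as aromatic (benzothiophene).
Aromatic: A, B, D, E, F, G. Total: 6.

6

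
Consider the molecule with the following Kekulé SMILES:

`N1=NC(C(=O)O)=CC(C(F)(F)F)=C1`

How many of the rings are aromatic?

The SMILES encodes a six-membered ring with two adjacent nitrogens and three alternating double bonds.
The 6-membered ring with two nitrogens (1,2) is planar and fully conjugated; 3 ring double bonds give 6 π electrons. Since 6 = 4n+2 (n=1), it is aromatic (pyridazine).

1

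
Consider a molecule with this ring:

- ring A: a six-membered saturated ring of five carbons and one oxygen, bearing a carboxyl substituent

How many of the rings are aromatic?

0

Ring A has only sp³ atoms, so it is not fully conjugated — not aromatic (tetrahydropyran).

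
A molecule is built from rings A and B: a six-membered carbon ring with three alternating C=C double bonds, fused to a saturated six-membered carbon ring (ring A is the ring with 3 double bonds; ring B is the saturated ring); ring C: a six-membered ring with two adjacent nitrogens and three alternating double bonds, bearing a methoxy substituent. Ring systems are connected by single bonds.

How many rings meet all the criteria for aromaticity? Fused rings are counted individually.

Ring A has a continuous p-orbital overlap around the ring; 3 ring double bonds give 6 π electrons. 6 = 4(1)+2, so ring A is aromatic (benzene ring).
Ring B has four sp³ carbons, so it is not fully conjugated — not aromatic (cyclohexane ring).
Ring C is planar and fully conjugated; 3 ring double bonds give 6 π electrons. 6 = 4(1)+2, so ring C is aromatic (pyridazine).
Aromatic: A, C. Total: 2.

2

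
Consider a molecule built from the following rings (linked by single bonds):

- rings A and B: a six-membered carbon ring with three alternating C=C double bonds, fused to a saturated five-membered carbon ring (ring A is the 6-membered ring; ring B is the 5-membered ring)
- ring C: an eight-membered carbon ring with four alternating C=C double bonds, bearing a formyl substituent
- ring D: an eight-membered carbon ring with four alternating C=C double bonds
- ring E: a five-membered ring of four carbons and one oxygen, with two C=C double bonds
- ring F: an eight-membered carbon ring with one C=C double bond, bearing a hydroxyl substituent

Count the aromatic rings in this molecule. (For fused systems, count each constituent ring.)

2

Ring A is planar and fully conjugated; 3 ring double bonds give 6 π electrons. Since 6 = 4n+2 (n=1), ring A is aromatic (benzene ring).
Ring B has three sp³ carbons, so it is not fully conjugated — not aromatic (cyclopentane ring).
Ring C has only sp² ring atoms; a planar conformation would have a fully conjugated π system of 8 electrons. But 8 = 4(2), which is 4n not 4n+2, so ring C is not aromatic (cyclooctatetraene) — cyclooctatetraene distorts into a non-planar tub to avoid antiaromaticity.
Ring D has only sp² ring atoms; a planar conformation would have a fully conjugated π system of 8 electrons. But 8 = 4(2), which is 4n not 4n+2, so ring D is not aromatic (cyclooctatetraene) — cyclooctatetraene distorts into a non-planar tub to avoid antiaromaticity.
Ring E has a continuous p-orbital overlap around the ring; 2 ring double bonds (4 π electrons) plus a heteroatom lone pair (2) give 6 π electrons. Since 6 = 4n+2 (n=1), ring E is aromatic (furan).
Ring F has six sp³ carbons, so it is not fully conjugated — not aromatic (cyclooctene).
Aromatic: A, E. Total: 2.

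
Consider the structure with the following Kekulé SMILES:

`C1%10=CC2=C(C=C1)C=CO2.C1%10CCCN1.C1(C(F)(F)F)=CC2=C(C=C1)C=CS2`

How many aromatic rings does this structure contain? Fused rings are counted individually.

The SMILES encodes a six-membered carbon ring with three alternating C=C double bonds, fused to a five-membered ring containing one oxygen and two C=C double bonds; a five-membered saturated ring of four carbons and one N–H nitrogen; a six-membered carbon ring with three alternating C=C double bonds, fused to a five-membered ring containing one sulfur and two C=C double bonds.
The fused 6/5-membered bicyclic (with one oxygen) is a single π system with 9 sp² atoms and 10 π electrons from ring double bonds plus a heteroatom lone pair. 10 = 4(2)+2, so the system is aromatic and both rings count as aromatic (benzofuran).
The 5-membered ring with one N–H has only sp³ atoms, so it is not fully conjugated — not aromatic (pyrrolidine).
The fused 6/5-membered bicyclic (with one sulfur) is a single π system with 9 sp² atoms and 10 π electrons from ring double bonds plus a heteroatom lone pair. 10 = 4(2)+2, so the system is aromatic and both rings count as aromatic (benzothiophene).
4 of the 5 rings are aromatic. Total: 4.

4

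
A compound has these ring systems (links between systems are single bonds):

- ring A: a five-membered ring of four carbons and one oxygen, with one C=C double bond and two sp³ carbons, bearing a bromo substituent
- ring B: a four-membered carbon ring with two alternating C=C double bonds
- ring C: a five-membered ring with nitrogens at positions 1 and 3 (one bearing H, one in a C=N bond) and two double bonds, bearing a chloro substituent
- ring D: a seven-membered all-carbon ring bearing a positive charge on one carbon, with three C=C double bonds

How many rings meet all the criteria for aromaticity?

Ring A has two sp³ carbons, so it is not fully conjugated — not aromatic (2,3-dihydrofuran).
Ring B has only sp² ring atoms; a planar conformation would have a fully conjugated π system of 4 electrons. But 4 = 4(1), which is 4n not 4n+2, so ring B is not aromatic (cyclobutadiene) — cyclobutadiene is antiaromatic and distorts to a rectangle.
Ring C has a continuous p-orbital overlap around the ring; 2 ring double bonds (4 π electrons) plus a heteroatom lone pair (2) give 6 π electrons. 6 = 4(1)+2, so ring C is aromatic (imidazole).
Ring D is planar and fully conjugated; 3 ring double bonds (6 π electrons) plus the carbocation's empty p orbital (0, but keeps the ring conjugated) give 6 π electrons. That satisfies 4n+2 with n=1, so ring D is aromatic (tropylium cation).
Aromatic: C, D. Total: 2.

2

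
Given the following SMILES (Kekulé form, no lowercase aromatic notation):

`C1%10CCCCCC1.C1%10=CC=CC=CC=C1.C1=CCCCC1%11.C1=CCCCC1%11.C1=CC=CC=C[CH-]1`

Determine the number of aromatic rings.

0

The SMILES encodes a seven-membered saturated carbon ring; an eight-membered carbon ring with four alternating C=C double bonds; a six-membered carbon ring with one C=C double bond; a six-membered carbon ring with one C=C double bond; a seven-membered all-carbon ring bearing a negative charge on one carbon, with three C=C double bonds.
The 7-membered ring has only sp³ atoms, so it is not fully conjugated — not aromatic (cycloheptane).
The 8-membered ring has only sp² ring atoms; a planar conformation would have a fully conjugated π system of 8 electrons. But 8 = 4(2), which is 4n not 4n+2, so it is not aromatic (cyclooctatetraene) — cyclooctatetraene distorts into a non-planar tub to avoid antiaromaticity.
The 6-membered ring has four sp³ carbons, so it is not fully conjugated — not aromatic (cyclohexene).
The second 6-membered ring has four sp³ carbons, so it is not fully conjugated — not aromatic (cyclohexene).
The second 7-membered ring has only sp² ring atoms; a planar conformation would have a fully conjugated π system of 8 electrons. But 8 = 4(2), which is 4n not 4n+2, so it is not aromatic (cycloheptatrienyl anion).
None of the rings are aromatic. Total: 0.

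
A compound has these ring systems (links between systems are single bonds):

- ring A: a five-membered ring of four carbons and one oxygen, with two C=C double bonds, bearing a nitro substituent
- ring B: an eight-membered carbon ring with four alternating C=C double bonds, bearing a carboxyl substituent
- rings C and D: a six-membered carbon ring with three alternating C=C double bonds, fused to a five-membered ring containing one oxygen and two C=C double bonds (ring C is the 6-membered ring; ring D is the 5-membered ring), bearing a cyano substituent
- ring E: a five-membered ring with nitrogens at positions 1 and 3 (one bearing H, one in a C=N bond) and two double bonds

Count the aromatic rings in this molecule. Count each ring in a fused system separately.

4

Ring A has a continuous p-orbital overlap around the ring; 2 ring double bonds (4 π electrons) plus a heteroatom lone pair (2) give 6 π electrons. That satisfies 4n+2 with n=1, so ring A is aromatic (furan).
Ring B has only sp² ring atoms; a planar conformation would have a fully conjugated π system of 8 electrons. But 8 = 4(2), which is 4n not 4n+2, so ring B is not aromatic (cyclooctatetraene) — cyclooctatetraene distorts into a non-planar tub to avoid antiaromaticity.
Rings C and D form a fused bicyclic system (with one oxygen) with 9 sp² atoms and 10 π electrons from ring double bonds plus a heteroatom lone pair. 10 = 4(2)+2, so the system is aromatic and both rings count as aromatic (benzofuran).
Ring E is planar and fully conjugated; 2 ring double bonds (4 π electrons) plus a heteroatom lone pair (2) give 6 π electrons. 6 = 4(1)+2, so ring E is aromatic (imidazole).
Aromatic: A, C, D, E. Total: 4.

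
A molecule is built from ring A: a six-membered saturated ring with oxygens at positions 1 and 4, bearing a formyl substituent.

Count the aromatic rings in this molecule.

Ring A has only sp³ atoms, so it is not fully conjugated — not aromatic (1,4-dioxane).

0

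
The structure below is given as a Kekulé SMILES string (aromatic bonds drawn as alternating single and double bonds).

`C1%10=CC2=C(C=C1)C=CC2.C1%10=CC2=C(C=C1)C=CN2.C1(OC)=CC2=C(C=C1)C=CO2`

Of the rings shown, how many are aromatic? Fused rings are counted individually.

The SMILES encodes a six-membered carbon ring with three alternating C=C double bonds, fused to a five-membered carbon ring containing one C=C double bond and one sp³ carbon; a six-membered carbon ring with three alternating C=C double bonds, fused to a five-membered ring containing one N–H nitrogen and two C=C double bonds; a six-membered carbon ring with three alternating C=C double bonds, fused to a five-membered ring containing one oxygen and two C=C double bonds.
The 6-membered ring is planar and fully conjugated; 3 ring double bonds give 6 π electrons. That satisfies 4n+2 with n=1, so it is aromatic (benzene ring).
The 5-membered ring has one sp³ carbon, so it is not fully conjugated — not aromatic (cyclopentene ring).
The fused 6/5-membered bicyclic (with one N–H) is a single π system with 9 sp² atoms and 10 π electrons from ring double bonds plus a heteroatom lone pair. 10 = 4(2)+2, so the system is aromatic and both rings count as aromatic (indole).
The fused 6/5-membered bicyclic (with one oxygen) is a single π system with 9 sp² atoms and 10 π electrons from ring double bonds plus a heteroatom lone pair. 10 = 4(2)+2, so the system is aromatic and both rings count as aromatic (benzofuran).
5 of the 6 rings are aromatic. Total: 5.

5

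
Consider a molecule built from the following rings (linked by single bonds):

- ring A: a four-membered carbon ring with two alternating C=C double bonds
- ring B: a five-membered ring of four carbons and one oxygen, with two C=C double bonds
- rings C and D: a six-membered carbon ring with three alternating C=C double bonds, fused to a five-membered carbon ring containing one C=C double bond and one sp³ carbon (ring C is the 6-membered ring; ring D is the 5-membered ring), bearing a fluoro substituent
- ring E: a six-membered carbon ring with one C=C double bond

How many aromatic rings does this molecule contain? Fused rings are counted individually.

Ring A has only sp² ring atoms; a planar conformation would have a fully conjugated π system of 4 electrons. But 4 = 4(1), which is 4n not 4n+2, so ring A is not aromatic (cyclobutadiene) — cyclobutadiene is antiaromatic and distorts to a rectangle.
Ring B is planar and fully conjugated; 2 ring double bonds (4 π electrons) plus a heteroatom lone pair (2) give 6 π electrons. That satisfies 4n+2 with n=1, so ring B is aromatic (furan).
Ring C has a continuous p-orbital overlap around the ring; 3 ring double bonds give 6 π electrons. Since 6 = 4n+2 (n=1), ring C is aromatic (benzene ring).
Ring D has one sp³ carbon, so it is not fully conjugated — not aromatic (cyclopentene ring).
Ring E has four sp³ carbons, so it is not fully conjugated — not aromatic (cyclohexene).
Aromatic: B, C. Total: 2.

2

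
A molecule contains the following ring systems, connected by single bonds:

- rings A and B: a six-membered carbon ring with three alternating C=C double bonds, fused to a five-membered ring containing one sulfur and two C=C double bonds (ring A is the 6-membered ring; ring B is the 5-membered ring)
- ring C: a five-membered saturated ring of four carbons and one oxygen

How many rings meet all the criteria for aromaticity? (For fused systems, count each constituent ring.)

Rings A and B form a fused bicyclic system (with one sulfur) with 9 sp² atoms and 10 π electrons from ring double bonds plus a heteroatom lone pair. 10 = 4(2)+2, so the system is aromatic and both rings count as aromatic (benzothiophene).
Ring C has only sp³ atoms, so it is not fully conjugated — not aromatic (tetrahydrofuran).
Aromatic: A, B. Total: 2.

2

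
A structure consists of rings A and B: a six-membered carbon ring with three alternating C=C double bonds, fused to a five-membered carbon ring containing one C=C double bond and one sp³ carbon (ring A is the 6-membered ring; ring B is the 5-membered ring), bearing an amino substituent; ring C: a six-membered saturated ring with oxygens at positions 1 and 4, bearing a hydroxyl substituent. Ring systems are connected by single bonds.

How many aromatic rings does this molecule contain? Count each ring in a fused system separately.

Ring A is fully conjugated (every ring atom contributes a p orbital); 3 ring double bonds give 6 π electrons. 6 = 4(1)+2, so ring A is aromatic (benzene ring).
Ring B has one sp³ carbon, so it is not fully conjugated — not aromatic (cyclopentene ring).
Ring C has only sp³ atoms, so it is not fully conjugated — not aromatic (1,4-dioxane).
Aromatic: A. Total: 1.

1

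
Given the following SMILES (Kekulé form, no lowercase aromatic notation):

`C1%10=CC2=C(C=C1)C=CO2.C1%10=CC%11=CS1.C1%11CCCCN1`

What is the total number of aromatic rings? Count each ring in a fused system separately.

The SMILES encodes a six-membered carbon ring with three alternating C=C double bonds, fused to a five-membered ring containing one oxygen and two C=C double bonds; a five-membered ring of four carbons and one sulfur, with two C=C double bonds; a six-membered saturated ring of five carbons and one N–H nitrogen.
The fused 6/5-membered bicyclic (with one oxygen) is a single π system with 9 sp² atoms and 10 π electrons from ring double bonds plus a heteroatom lone pair. 10 = 4(2)+2, so the system is aromatic and both rings count as aromatic (benzofuran).
The 5-membered ring with one sulfur has a continuous p-orbital overlap around the ring; 2 ring double bonds (4 π electrons) plus a heteroatom lone pair (2) give 6 π electrons. 6 = 4(1)+2, so it is aromatic (thiophene).
The 6-membered ring with one N–H has only sp³ atoms, so it is not fully conjugated — not aromatic (piperidine).
3 of the 4 rings are aromatic. Total: 3.

3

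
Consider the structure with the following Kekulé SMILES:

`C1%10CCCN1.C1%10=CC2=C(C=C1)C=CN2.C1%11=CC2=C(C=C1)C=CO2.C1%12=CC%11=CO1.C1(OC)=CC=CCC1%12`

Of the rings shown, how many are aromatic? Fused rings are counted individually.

5

The SMILES encodes a five-membered saturated ring of four carbons and one N–H nitrogen; a six-membered carbon ring with three alternating C=C double bonds, fused to a five-membered ring containing one N–H nitrogen and two C=C double bonds; a six-membered carbon ring with three alternating C=C double bonds, fused to a five-membered ring containing one oxygen and two C=C double bonds; a five-membered ring of four carbons and one oxygen, with two C=C double bonds; a six-membered carbon ring with two conjugated C=C double bonds and two sp³ carbons.
The 5-membered ring with one N–H has only sp³ atoms, so it is not fully conjugated — not aromatic (pyrrolidine).
The fused 6/5-membered bicyclic (with one N–H) is a single π system with 9 sp² atoms and 10 π electrons from ring double bonds plus a heteroatom lone pair. 10 = 4(2)+2, so the system is aromatic and both rings count as aromatic (indole).
The fused 6/5-membered bicyclic (with one oxygen) is a single π system with 9 sp² atoms and 10 π electrons from ring double bonds plus a heteroatom lone pair. 10 = 4(2)+2, so the system is aromatic and both rings count as aromatic (benzofuran).
The 5-membered ring with one oxygen is planar and fully conjugated; 2 ring double bonds (4 π electrons) plus a heteroatom lone pair (2) give 6 π electrons. 6 = 4(1)+2, so it is aromatic (furan).
The 6-membered ring has two sp³ carbons, so it is not fully conjugated — not aromatic (1,3-cyclohexadiene).
5 of the 7 rings are aromatic. Total: 5.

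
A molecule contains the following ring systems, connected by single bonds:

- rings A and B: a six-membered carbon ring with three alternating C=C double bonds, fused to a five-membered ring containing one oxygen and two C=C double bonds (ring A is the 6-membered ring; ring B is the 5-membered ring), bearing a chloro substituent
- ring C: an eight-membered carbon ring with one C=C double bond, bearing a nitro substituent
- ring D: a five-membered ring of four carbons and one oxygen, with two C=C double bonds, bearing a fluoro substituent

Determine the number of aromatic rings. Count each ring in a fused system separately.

Rings A and B form a fused bicyclic system (with one oxygen) with 9 sp² atoms and 10 π electrons from ring double bonds plus a heteroatom lone pair. 10 = 4(2)+2, so the system is aromatic and both rings count as aromatic (benzofuran).
Ring C has six sp³ carbons, so it is not fully conjugated — not aromatic (cyclooctene).
Ring D is fully conjugated (every ring atom contributes a p orbital); 2 ring double bonds (4 π electrons) plus a heteroatom lone pair (2) give 6 π electrons. That satisfies 4n+2 with n=1, so ring D is aromatic (furan).
Aromatic: A, B, D. Total: 3.

3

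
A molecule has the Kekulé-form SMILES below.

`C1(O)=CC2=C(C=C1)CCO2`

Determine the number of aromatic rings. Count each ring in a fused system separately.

1

The SMILES encodes a six-membered carbon ring with three alternating C=C double bonds, fused to a five-membered ring containing one oxygen and two sp³ carbons.
The 6-membered ring is fully conjugated (every ring atom contributes a p orbital); 3 ring double bonds give 6 π electrons. That satisfies 4n+2 with n=1, so it is aromatic (benzene ring).
The 5-membered ring with one oxygen has two sp³ carbons, so it is not fully conjugated — not aromatic (oxolane ring).
1 of the 2 rings is aromatic. Total: 1.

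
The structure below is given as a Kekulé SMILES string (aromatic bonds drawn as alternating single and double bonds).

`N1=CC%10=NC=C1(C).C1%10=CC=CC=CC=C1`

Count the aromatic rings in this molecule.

1

The SMILES encodes a six-membered ring with nitrogens at positions 1 and 4 and three alternating double bonds; an eight-membered carbon ring with four alternating C=C double bonds.
The 6-membered ring with two nitrogens (1,4) is fully conjugated (every ring atom contributes a p orbital); 3 ring double bonds give 6 π electrons. That satisfies 4n+2 with n=1, so it is aromatic (pyrazine).
The 8-membered ring has only sp² ring atoms; a planar conformation would have a fully conjugated π system of 8 electrons. But 8 = 4(2), which is 4n not 4n+2, so it is not aromatic (cyclooctatetraene) — cyclooctatetraene distorts into a non-planar tub to avoid antiaromaticity.
1 of the 2 rings is aromatic. Total: 1.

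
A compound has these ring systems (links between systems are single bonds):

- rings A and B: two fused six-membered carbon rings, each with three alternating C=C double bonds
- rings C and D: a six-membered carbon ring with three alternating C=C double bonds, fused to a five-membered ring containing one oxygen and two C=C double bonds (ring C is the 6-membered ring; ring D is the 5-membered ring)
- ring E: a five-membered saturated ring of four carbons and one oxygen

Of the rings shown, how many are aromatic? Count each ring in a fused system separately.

4

Rings A and B form a fused bicyclic system with 10 sp² atoms and 10 π electrons from ring double bonds. 10 = 4(2)+2, so the system is aromatic and both rings count as aromatic (naphthalene).
Rings C and D form a fused bicyclic system (with one oxygen) with 9 sp² atoms and 10 π electrons from ring double bonds plus a heteroatom lone pair. 10 = 4(2)+2, so the system is aromatic and both rings count as aromatic (benzofuran).
Ring E has only sp³ atoms, so it is not fully conjugated — not aromatic (tetrahydrofuran).
Aromatic: A, B, C, D. Total: 4.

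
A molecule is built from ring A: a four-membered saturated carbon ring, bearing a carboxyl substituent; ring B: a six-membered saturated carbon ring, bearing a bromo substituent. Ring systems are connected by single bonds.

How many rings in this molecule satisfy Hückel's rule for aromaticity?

0

Ring A has only sp³ atoms, so it is not fully conjugated — not aromatic (cyclobutane).
Ring B has only sp³ atoms, so it is not fully conjugated — not aromatic (cyclohexane).
No ring is aromatic. Total: 0.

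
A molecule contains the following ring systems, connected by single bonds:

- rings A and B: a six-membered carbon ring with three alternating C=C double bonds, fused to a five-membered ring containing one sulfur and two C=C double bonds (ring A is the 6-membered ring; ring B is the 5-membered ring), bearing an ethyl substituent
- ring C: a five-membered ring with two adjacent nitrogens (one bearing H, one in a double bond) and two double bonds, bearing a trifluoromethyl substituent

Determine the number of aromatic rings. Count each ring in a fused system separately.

3

Rings A and B form a fused bicyclic system (with one sulfur) with 9 sp² atoms and 10 π electrons from ring double bonds plus a heteroatom lone pair. 10 = 4(2)+2, so the system is aromatic and both rings count as aromatic (benzothiophene).
Ring C has a continuous p-orbital overlap around the ring; 2 ring double bonds (4 π electrons) plus a heteroatom lone pair (2) give 6 π electrons. 6 = 4(1)+2, so ring C is aromatic (pyrazole).
Aromatic: A, B, C. Total: 3.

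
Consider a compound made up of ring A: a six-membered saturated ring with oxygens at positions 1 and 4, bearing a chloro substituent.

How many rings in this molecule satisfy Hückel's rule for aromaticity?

Ring A has only sp³ atoms, so it is not fully conjugated — not aromatic (1,4-dioxane).

0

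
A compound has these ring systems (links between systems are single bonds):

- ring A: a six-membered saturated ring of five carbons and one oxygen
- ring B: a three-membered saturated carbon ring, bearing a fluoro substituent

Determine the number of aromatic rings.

Ring A has only sp³ atoms, so it is not fully conjugated — not aromatic (tetrahydropyran).
Ring B has only sp³ atoms, so it is not fully conjugated — not aromatic (cyclopropane).
No ring is aromatic. Total: 0.

0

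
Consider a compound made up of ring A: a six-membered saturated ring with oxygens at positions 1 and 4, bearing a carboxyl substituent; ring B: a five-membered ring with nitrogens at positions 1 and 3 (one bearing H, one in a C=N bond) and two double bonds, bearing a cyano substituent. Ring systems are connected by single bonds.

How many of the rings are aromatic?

1

Ring A has only sp³ atoms, so it is not fully conjugated — not aromatic (1,4-dioxane).
Ring B is fully conjugated (every ring atom contributes a p orbital); 2 ring double bonds (4 π electrons) plus a heteroatom lone pair (2) give 6 π electrons. Since 6 = 4n+2 (n=1), ring B is aromatic (imidazole).
Aromatic: B. Total: 1.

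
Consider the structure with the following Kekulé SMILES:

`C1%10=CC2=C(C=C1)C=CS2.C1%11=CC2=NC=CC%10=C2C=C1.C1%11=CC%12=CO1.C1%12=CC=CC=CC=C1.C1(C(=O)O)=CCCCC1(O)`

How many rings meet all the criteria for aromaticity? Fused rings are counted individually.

5

The SMILES encodes a six-membered carbon ring with three alternating C=C double bonds, fused to a five-membered ring containing one sulfur and two C=C double bonds; two fused six-membered rings, each with three alternating double bonds; one ring is all carbon and the other has one ring nitrogen; a five-membered ring of four carbons and one oxygen, with two C=C double bonds; an eight-membered carbon ring with four alternating C=C double bonds; a six-membered carbon ring with one C=C double bond.
The fused 6/5-membered bicyclic (with one sulfur) is a single π system with 9 sp² atoms and 10 π electrons from ring double bonds plus a heteroatom lone pair. 10 = 4(2)+2, so the system is aromatic and both rings count as aromatic (benzothiophene).
The fused 6/6-membered bicyclic (with one nitrogen) is a single π system with 10 sp² atoms and 10 π electrons from ring double bonds. 10 = 4(2)+2, so the system is aromatic and both rings count as aromatic (quinoline).
The 5-membered ring with one oxygen is planar and fully conjugated; 2 ring double bonds (4 π electrons) plus a heteroatom lone pair (2) give 6 π electrons. Since 6 = 4n+2 (n=1), it is aromatic (furan).
The 8-membered ring has only sp² ring atoms; a planar conformation would have a fully conjugated π system of 8 electrons. But 8 = 4(2), which is 4n not 4n+2, so it is not aromatic (cyclooctatetraene) — cyclooctatetraene distorts into a non-planar tub to avoid antiaromaticity.
The 6-membered ring has four sp³ carbons, so it is not fully conjugated — not aromatic (cyclohexene).
5 of the 7 rings are aromatic. Total: 5.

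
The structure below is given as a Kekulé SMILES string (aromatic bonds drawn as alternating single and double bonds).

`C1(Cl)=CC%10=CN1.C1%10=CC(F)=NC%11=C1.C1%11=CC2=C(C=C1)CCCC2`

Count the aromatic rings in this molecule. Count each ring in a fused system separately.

The SMILES encodes a five-membered ring of four carbons and one nitrogen bearing a hydrogen, with two C=C double bonds; a six-membered ring of five carbons and one nitrogen with three alternating double bonds; a six-membered carbon ring with three alternating C=C double bonds, fused to a saturated six-membered carbon ring.
The 5-membered ring with one N–H is planar and fully conjugated; 2 ring double bonds (4 π electrons) plus a heteroatom lone pair (2) give 6 π electrons. Since 6 = 4n+2 (n=1), it is aromatic (pyrrole).
The 6-membered ring with one nitrogen has a continuous p-orbital overlap around the ring; 3 ring double bonds give 6 π electrons. Since 6 = 4n+2 (n=1), it is aromatic (pyridine).
The 6-membered ring is fully conjugated (every ring atom contributes a p orbital); 3 ring double bonds give 6 π electrons. That satisfies 4n+2 with n=1, so it is aromatic (benzene ring).
The second 6-membered ring has four sp³ carbons, so it is not fully conjugated — not aromatic (cyclohexane ring).
3 of the 4 rings are aromatic. Total: 3.

3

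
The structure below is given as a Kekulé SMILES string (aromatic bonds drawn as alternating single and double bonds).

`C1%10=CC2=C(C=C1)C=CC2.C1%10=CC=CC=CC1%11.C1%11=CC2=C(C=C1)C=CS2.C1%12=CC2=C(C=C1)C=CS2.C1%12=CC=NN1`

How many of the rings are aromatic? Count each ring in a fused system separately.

6

The SMILES encodes a six-membered carbon ring with three alternating C=C double bonds, fused to a five-membered carbon ring containing one C=C double bond and one sp³ carbon; a seven-membered carbon ring with three C=C double bonds and one sp³ carbon; a six-membered carbon ring with three alternating C=C double bonds, fused to a five-membered ring containing one sulfur and two C=C double bonds; a six-membered carbon ring with three alternating C=C double bonds, fused to a five-membered ring containing one sulfur and two C=C double bonds; a five-membered ring with two adjacent nitrogens (one bearing H, one in a double bond) and two double bonds.
The 6-membered ring is fully conjugated (every ring atom contributes a p orbital); 3 ring double bonds give 6 π electrons. That satisfies 4n+2 with n=1, so it is aromatic (benzene ring).
The 5-membered ring has one sp³ carbon, so it is not fully conjugated — not aromatic (cyclopentene ring).
The 7-membered ring has one sp³ carbon, so it is not fully conjugated — not aromatic (cycloheptatriene).
The fused 6/5-membered bicyclic (with one sulfur) is a single π system with 9 sp² atoms and 10 π electrons from ring double bonds plus a heteroatom lone pair. 10 = 4(2)+2, so the system is aromatic and both rings count as aromatic (benzothiophene).
The fused 6/5-membered bicyclic (with one sulfur) is a single π system with 9 sp² atoms and 10 π electrons from ring double bonds plus a heteroatom lone pair. 10 = 4(2)+2, so the system is aromatic and both rings count as aromatic (benzothiophene).
The 5-membered ring with two adjacent nitrogens (one N–H, one =N–) has a continuous p-orbital overlap around the ring; 2 ring double bonds (4 π electrons) plus a heteroatom lone pair (2) give 6 π electrons. Since 6 = 4n+2 (n=1), it is aromatic (pyrazole).
6 of the 8 rings are aromatic. Total: 6.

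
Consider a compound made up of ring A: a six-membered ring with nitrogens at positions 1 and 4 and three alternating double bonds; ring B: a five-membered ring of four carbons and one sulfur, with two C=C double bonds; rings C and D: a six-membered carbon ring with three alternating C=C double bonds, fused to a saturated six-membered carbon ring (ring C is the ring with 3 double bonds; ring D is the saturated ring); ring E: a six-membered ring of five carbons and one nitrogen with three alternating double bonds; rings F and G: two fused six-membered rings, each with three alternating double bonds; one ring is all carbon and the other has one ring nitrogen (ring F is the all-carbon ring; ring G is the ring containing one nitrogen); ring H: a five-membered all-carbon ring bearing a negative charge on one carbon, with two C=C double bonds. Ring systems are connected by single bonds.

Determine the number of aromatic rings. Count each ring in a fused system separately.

7

Ring A has a continuous p-orbital overlap around the ring; 3 ring double bonds give 6 π electrons. 6 = 4(1)+2, so ring A is aromatic (pyrazine).
Ring B is planar and fully conjugated; 2 ring double bonds (4 π electrons) plus a heteroatom lone pair (2) give 6 π electrons. 6 = 4(1)+2, so ring B is aromatic (thiophene).
Ring C is fully conjugated (every ring atom contributes a p orbital); 3 ring double bonds give 6 π electrons. That satisfies 4n+2 with n=1, so ring C is aromatic (benzene ring).
Ring D has four sp³ carbons, so it is not fully conjugated — not aromatic (cyclohexane ring).
Ring E has a continuous p-orbital overlap around the ring; 3 ring double bonds give 6 π electrons. That satisfies 4n+2 with n=1, so ring E is aromatic (pyridine).
Rings F and G form a fused bicyclic system (with one nitrogen) with 10 sp² atoms and 10 π electrons from ring double bonds. 10 = 4(2)+2, so the system is aromatic and both rings count as aromatic (quinoline).
Ring H is planar and fully conjugated; 2 ring double bonds (4 π electrons) plus the carbanion lone pair (2) give 6 π electrons. 6 = 4(1)+2, so ring H is aromatic (cyclopentadienyl anion).
Aromatic: A, B, C, E, F, G, H. Total: 7.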